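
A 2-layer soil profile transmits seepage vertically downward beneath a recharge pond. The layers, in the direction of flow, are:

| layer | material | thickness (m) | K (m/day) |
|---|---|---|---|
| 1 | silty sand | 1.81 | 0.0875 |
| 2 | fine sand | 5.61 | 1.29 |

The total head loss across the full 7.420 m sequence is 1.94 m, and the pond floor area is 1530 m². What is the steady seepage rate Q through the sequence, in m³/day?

119

Flow is perpendicular to layering, so the layers act in series and the equivalent K is the thickness-weighted harmonic mean.
Total thickness L = 1.81 + 5.61 = 7.420 m.
Σ(b_i/K_i) = 1.81/0.0875 + 5.61/1.29 = 25.03 d.
K_eq = L / Σ(b_i/K_i) = 7.420 / 25.03 = 0.2964 m/day.
Q = K_eq · A · (Δh/L) = 0.2964 × 1530 × (1.94/7.420) = 118.6 m³/day.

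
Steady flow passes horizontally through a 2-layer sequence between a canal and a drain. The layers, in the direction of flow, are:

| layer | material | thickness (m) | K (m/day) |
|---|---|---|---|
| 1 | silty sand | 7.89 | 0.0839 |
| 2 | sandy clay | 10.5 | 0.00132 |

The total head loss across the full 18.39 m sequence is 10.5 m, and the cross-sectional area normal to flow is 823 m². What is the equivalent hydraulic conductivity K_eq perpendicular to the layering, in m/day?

0.00228

Flow is perpendicular to layering, so the layers act in series and the equivalent K is the thickness-weighted harmonic mean.
Total thickness L = 7.89 + 10.5 = 18.39 m.
Σ(b_i/K_i) = 7.89/0.0839 + 10.5/0.00132 = 8049 d.
K_eq = L / Σ(b_i/K_i) = 18.39 / 8049 = 0.002285 m/day.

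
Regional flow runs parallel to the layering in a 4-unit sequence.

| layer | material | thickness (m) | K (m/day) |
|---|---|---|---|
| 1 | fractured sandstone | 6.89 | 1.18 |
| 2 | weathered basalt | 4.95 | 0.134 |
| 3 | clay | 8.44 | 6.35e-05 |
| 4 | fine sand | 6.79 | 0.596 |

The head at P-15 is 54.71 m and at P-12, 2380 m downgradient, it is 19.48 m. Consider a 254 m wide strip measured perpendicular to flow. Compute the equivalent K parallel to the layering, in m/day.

0.474

Flow is parallel to layering, so each bed carries its own Darcy discharge and the transmissivities add.
Σ(K_i·b_i) = 1.18×6.89 + 0.134×4.95 + 6.35e-05×8.44 + 0.596×6.79 = 12.84 m²/day.
Total thickness b = 27.07 m, so K_eq = Σ(K_i·b_i)/b = 0.4744 m/day.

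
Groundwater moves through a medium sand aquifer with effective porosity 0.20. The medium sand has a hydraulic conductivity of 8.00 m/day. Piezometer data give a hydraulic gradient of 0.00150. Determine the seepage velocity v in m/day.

0.0600

Hydraulic gradient i = 0.00150.
Darcy flux q = K · i = 8.000 × 0.001500 = 0.01200 m/day.
Seepage velocity v = q / n_e = 0.01200 / 0.20 = 0.06000 m/day.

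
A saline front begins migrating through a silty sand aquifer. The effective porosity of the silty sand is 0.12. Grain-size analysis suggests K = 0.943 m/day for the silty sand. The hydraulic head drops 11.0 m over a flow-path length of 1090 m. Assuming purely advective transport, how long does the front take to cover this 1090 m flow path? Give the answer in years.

37.6

Hydraulic gradient i = Δh / L = 11.0 / 1090 = 0.01009.
Darcy flux q = K · i = 0.9430 × 0.01009 = 0.009517 m/day.
Seepage velocity v = q / n_e = 0.009517 / 0.12 = 0.07930 m/day.
Travel time t = L / v = 1090 / 0.07930 = 13745 days = 37.63 years.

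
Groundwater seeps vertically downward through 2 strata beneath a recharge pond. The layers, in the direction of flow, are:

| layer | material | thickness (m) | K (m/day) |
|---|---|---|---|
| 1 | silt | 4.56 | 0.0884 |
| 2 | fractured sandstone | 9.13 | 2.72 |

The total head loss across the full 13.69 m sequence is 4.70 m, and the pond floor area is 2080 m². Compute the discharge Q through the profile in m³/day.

Flow is perpendicular to layering, so the layers act in series and the equivalent K is the thickness-weighted harmonic mean.
Total thickness L = 4.56 + 9.13 = 13.69 m.
Σ(b_i/K_i) = 4.56/0.0884 + 9.13/2.72 = 54.94 d.
K_eq = L / Σ(b_i/K_i) = 13.69 / 54.94 = 0.2492 m/day.
Q = K_eq · A · (Δh/L) = 0.2492 × 2080 × (4.70/13.69) = 177.9 m³/day.

178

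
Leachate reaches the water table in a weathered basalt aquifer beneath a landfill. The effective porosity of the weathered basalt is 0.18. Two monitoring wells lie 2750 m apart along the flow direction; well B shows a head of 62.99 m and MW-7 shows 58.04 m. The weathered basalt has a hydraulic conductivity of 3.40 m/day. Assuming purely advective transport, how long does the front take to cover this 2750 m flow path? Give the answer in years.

Hydraulic gradient i = (62.99 − 58.04) / 2750 = 4.95 / 2750 = 0.001800.
Darcy flux q = K · i = 3.400 × 0.001800 = 0.006120 m/day.
Seepage velocity v = q / n_e = 0.006120 / 0.18 = 0.03400 m/day.
Travel time t = L / v = 2750 / 0.03400 = 80882 days = 221.4 years.

221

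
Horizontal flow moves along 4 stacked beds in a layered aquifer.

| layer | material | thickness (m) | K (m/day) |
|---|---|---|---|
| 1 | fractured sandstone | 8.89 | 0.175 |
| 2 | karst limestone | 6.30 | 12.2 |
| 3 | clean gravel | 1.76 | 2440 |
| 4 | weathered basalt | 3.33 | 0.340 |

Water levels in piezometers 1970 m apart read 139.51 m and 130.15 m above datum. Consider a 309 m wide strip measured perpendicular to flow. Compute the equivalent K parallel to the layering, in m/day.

216

Flow is parallel to layering, so each bed carries its own Darcy discharge and the transmissivities add.
Σ(K_i·b_i) = 0.175×8.89 + 12.2×6.30 + 2440×1.76 + 0.340×3.33 = 4374 m²/day.
Total thickness b = 20.28 m, so K_eq = Σ(K_i·b_i)/b = 215.7 m/day.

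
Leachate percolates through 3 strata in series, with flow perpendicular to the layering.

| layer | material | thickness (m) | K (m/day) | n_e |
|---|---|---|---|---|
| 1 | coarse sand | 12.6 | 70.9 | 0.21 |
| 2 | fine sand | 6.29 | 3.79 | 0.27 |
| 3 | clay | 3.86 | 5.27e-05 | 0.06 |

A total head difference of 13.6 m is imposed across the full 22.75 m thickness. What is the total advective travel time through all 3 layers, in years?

With flow normal to the layers, continuity requires the same specific discharge q through every layer.
Σ(b_i/K_i) = 12.6/70.9 + 6.29/3.79 + 3.86/5.27e-05 = 73247 d.
q = Δh / Σ(b_i/K_i) = 13.6 / 73247 = 0.0001857 m/day.
In each layer the seepage velocity is v_i = q/n_i, so the layer transit time is t_i = b_i·n_i / q:
  layer 1 (coarse sand): t_1 = 12.6 × 0.21 / 0.0001857 = 14251 d
  layer 2 (fine sand): t_2 = 6.29 × 0.27 / 0.0001857 = 9147 d
  layer 3 (clay): t_3 = 3.86 × 0.06 / 0.0001857 = 1247 d
Total t = Σ t_i = 24645 days = 67.47 years.

67.5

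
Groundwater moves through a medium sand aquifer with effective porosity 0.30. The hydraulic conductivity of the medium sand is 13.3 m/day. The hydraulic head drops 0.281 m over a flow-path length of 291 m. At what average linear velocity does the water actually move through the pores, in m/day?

Hydraulic gradient i = Δh / L = 0.281 / 291 = 0.0009656.
Darcy flux q = K · i = 13.30 × 0.0009656 = 0.01284 m/day.
Seepage velocity v = q / n_e = 0.01284 / 0.30 = 0.04281 m/day.

0.0428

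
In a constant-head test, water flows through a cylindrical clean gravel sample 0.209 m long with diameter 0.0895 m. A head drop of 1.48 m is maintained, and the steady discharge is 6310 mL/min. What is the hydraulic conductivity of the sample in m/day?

204

Cross-sectional area A = π·(d/2)² = π × (0.0895/2)² = 0.006291 m².
Convert discharge: 6310 mL/min = 0.0001052 m³/s.
Darcy's law rearranged: K = Q·L / (A·Δh) = 0.0001052 × 0.209 / (0.006291 × 1.48) = 0.002361 m/s = 204.0 m/day.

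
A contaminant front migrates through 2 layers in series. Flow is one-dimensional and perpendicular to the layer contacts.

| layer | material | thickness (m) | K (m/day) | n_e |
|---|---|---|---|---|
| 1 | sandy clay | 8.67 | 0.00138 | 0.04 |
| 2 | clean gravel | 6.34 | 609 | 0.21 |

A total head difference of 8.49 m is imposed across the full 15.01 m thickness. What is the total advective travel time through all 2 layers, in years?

3.40

With flow normal to the layers, continuity requires the same specific discharge q through every layer.
Σ(b_i/K_i) = 8.67/0.00138 + 6.34/609 = 6283 d.
q = Δh / Σ(b_i/K_i) = 8.49 / 6283 = 0.001351 m/day.
In each layer the seepage velocity is v_i = q/n_i, so the layer transit time is t_i = b_i·n_i / q:
  layer 1 (sandy clay): t_1 = 8.67 × 0.04 / 0.001351 = 256.6 d
  layer 2 (clean gravel): t_2 = 6.34 × 0.21 / 0.001351 = 985.2 d
Total t = Σ t_i = 1242 days = 3.400 years.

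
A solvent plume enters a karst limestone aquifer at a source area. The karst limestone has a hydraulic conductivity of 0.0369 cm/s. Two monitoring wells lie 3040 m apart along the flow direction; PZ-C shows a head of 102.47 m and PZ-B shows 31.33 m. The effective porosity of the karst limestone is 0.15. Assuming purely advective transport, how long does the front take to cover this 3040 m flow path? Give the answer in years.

Convert K: 0.0369 cm/s × 864 = 31.88 m/day.
Hydraulic gradient i = (102.47 − 31.33) / 3040 = 71.14 / 3040 = 0.02340.
Darcy flux q = K · i = 31.88 × 0.02340 = 0.7461 m/day.
Seepage velocity v = q / n_e = 0.7461 / 0.15 = 4.974 m/day.
Travel time t = L / v = 3040 / 4.974 = 611.2 days = 1.673 years.

1.67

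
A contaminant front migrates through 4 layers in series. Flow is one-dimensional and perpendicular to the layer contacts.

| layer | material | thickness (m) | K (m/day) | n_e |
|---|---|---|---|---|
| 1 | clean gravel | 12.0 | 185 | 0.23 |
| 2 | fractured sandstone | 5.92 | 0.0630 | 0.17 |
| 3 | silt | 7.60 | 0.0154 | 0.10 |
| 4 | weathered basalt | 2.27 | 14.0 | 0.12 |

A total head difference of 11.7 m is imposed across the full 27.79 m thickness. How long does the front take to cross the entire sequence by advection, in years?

0.660

With flow normal to the layers, continuity requires the same specific discharge q through every layer.
Σ(b_i/K_i) = 12.0/185 + 5.92/0.0630 + 7.60/0.0154 + 2.27/14.0 = 587.7 d.
q = Δh / Σ(b_i/K_i) = 11.7 / 587.7 = 0.01991 m/day.
In each layer the seepage velocity is v_i = q/n_i, so the layer transit time is t_i = b_i·n_i / q:
  layer 1 (clean gravel): t_1 = 12.0 × 0.23 / 0.01991 = 138.6 d
  layer 2 (fractured sandstone): t_2 = 5.92 × 0.17 / 0.01991 = 50.55 d
  layer 3 (silt): t_3 = 7.60 × 0.10 / 0.01991 = 38.18 d
  layer 4 (weathered basalt): t_4 = 2.27 × 0.12 / 0.01991 = 13.68 d
Total t = Σ t_i = 241.0 days = 0.6600 years.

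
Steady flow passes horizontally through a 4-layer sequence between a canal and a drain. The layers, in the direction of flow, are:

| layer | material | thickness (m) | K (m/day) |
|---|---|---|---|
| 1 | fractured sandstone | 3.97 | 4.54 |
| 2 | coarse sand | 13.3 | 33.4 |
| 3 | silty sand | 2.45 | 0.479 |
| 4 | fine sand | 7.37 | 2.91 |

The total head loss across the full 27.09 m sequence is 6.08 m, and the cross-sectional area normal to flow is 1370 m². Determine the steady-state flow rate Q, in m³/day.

934

Flow is perpendicular to layering, so the layers act in series and the equivalent K is the thickness-weighted harmonic mean.
Total thickness L = 3.97 + 13.3 + 2.45 + 7.37 = 27.09 m.
Σ(b_i/K_i) = 3.97/4.54 + 13.3/33.4 + 2.45/0.479 + 7.37/2.91 = 8.920 d.
K_eq = L / Σ(b_i/K_i) = 27.09 / 8.920 = 3.037 m/day.
Q = K_eq · A · (Δh/L) = 3.037 × 1370 × (6.08/27.09) = 933.8 m³/day.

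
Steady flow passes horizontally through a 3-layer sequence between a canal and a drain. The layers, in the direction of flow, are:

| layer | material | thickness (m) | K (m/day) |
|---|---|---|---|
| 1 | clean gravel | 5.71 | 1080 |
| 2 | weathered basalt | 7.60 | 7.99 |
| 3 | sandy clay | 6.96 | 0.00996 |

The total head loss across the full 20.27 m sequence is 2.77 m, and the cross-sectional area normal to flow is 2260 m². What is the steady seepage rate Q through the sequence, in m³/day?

Flow is perpendicular to layering, so the layers act in series and the equivalent K is the thickness-weighted harmonic mean.
Total thickness L = 5.71 + 7.60 + 6.96 = 20.27 m.
Σ(b_i/K_i) = 5.71/1080 + 7.60/7.99 + 6.96/0.00996 = 699.8 d.
K_eq = L / Σ(b_i/K_i) = 20.27 / 699.8 = 0.02897 m/day.
Q = K_eq · A · (Δh/L) = 0.02897 × 2260 × (2.77/20.27) = 8.946 m³/day.

8.95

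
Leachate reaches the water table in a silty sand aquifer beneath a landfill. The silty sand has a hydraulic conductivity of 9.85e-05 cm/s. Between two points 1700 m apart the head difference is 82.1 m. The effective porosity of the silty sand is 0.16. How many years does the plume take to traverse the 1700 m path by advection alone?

181

Convert K: 9.85e-05 cm/s × 864 = 0.08510 m/day.
Hydraulic gradient i = Δh / L = 82.1 / 1700 = 0.04829.
Darcy flux q = K · i = 0.08510 × 0.04829 = 0.004110 m/day.
Seepage velocity v = q / n_e = 0.004110 / 0.16 = 0.02569 m/day.
Travel time t = L / v = 1700 / 0.02569 = 66180 days = 181.2 years.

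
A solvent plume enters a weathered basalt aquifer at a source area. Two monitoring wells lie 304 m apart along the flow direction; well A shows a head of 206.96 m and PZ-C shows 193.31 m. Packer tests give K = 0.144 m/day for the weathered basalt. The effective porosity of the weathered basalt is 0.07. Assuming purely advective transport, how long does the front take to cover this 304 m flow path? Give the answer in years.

9.01

Hydraulic gradient i = (206.96 − 193.31) / 304 = 13.65 / 304 = 0.04490.
Darcy flux q = K · i = 0.1440 × 0.04490 = 0.006466 m/day.
Seepage velocity v = q / n_e = 0.006466 / 0.07 = 0.09237 m/day.
Travel time t = L / v = 304 / 0.09237 = 3291 days = 9.011 years.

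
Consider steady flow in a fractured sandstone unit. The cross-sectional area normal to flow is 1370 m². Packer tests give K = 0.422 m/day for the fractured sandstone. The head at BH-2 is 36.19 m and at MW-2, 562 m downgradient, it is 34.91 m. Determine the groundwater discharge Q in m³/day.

Hydraulic gradient i = (36.19 − 34.91) / 562 = 1.28 / 562 = 0.002278.
Darcy's law: Q = K · A · i = 0.4220 × 1370 × 0.002278 = 1.317 m³/day.

1.32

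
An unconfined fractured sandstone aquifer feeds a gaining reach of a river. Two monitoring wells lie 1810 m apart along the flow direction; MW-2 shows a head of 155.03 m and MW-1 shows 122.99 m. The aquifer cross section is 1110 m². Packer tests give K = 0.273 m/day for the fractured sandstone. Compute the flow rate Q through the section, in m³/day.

Hydraulic gradient i = (155.03 − 122.99) / 1810 = 32.04 / 1810 = 0.01770.
Darcy's law: Q = K · A · i = 0.2730 × 1110 × 0.01770 = 5.364 m³/day.

5.36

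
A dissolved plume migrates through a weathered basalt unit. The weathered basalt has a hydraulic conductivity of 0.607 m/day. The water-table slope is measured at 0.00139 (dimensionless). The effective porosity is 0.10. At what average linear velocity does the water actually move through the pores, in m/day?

0.00844

Hydraulic gradient i = 0.00139.
Darcy flux q = K · i = 0.6070 × 0.001390 = 0.0008437 m/day.
Seepage velocity v = q / n_e = 0.0008437 / 0.10 = 0.008437 m/day.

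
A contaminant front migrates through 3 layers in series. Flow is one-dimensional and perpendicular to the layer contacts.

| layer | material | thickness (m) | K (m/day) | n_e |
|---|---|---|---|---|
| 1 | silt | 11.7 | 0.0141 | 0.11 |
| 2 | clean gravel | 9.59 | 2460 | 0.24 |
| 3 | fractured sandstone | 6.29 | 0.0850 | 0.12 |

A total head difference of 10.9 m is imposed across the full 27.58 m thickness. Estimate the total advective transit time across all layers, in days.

With flow normal to the layers, continuity requires the same specific discharge q through every layer.
Σ(b_i/K_i) = 11.7/0.0141 + 9.59/2460 + 6.29/0.0850 = 903.8 d.
q = Δh / Σ(b_i/K_i) = 10.9 / 903.8 = 0.01206 m/day.
In each layer the seepage velocity is v_i = q/n_i, so the layer transit time is t_i = b_i·n_i / q:
  layer 1 (silt): t_1 = 11.7 × 0.11 / 0.01206 = 106.7 d
  layer 2 (clean gravel): t_2 = 9.59 × 0.24 / 0.01206 = 190.8 d
  layer 3 (fractured sandstone): t_3 = 6.29 × 0.12 / 0.01206 = 62.59 d
Total t = Σ t_i = 360.1 days.

360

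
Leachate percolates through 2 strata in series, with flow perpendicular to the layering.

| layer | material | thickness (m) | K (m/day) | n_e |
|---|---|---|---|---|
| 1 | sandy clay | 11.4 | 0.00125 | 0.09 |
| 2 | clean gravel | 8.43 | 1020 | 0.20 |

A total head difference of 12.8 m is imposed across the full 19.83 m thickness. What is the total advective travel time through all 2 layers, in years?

5.29

With flow normal to the layers, continuity requires the same specific discharge q through every layer.
Σ(b_i/K_i) = 11.4/0.00125 + 8.43/1020 = 9120 d.
q = Δh / Σ(b_i/K_i) = 12.8 / 9120 = 0.001404 m/day.
In each layer the seepage velocity is v_i = q/n_i, so the layer transit time is t_i = b_i·n_i / q:
  layer 1 (sandy clay): t_1 = 11.4 × 0.09 / 0.001404 = 731.0 d
  layer 2 (clean gravel): t_2 = 8.43 × 0.20 / 0.001404 = 1201 d
Total t = Σ t_i = 1932 days = 5.290 years.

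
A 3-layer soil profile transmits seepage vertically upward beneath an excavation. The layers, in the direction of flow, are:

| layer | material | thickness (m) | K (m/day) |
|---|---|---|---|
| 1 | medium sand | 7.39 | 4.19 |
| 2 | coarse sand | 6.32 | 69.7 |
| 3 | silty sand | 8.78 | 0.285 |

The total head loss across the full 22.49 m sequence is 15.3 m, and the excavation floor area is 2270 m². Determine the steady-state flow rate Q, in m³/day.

1060

Flow is perpendicular to layering, so the layers act in series and the equivalent K is the thickness-weighted harmonic mean.
Total thickness L = 7.39 + 6.32 + 8.78 = 22.49 m.
Σ(b_i/K_i) = 7.39/4.19 + 6.32/69.7 + 8.78/0.285 = 32.66 d.
K_eq = L / Σ(b_i/K_i) = 22.49 / 32.66 = 0.6886 m/day.
Q = K_eq · A · (Δh/L) = 0.6886 × 2270 × (15.3/22.49) = 1063 m³/day.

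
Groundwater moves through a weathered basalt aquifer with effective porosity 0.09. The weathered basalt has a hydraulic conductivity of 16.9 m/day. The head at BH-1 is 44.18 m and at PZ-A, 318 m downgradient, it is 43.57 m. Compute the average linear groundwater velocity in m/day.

Hydraulic gradient i = (44.18 − 43.57) / 318 = 0.61 / 318 = 0.001918.
Darcy flux q = K · i = 16.90 × 0.001918 = 0.03242 m/day.
Seepage velocity v = q / n_e = 0.03242 / 0.09 = 0.3602 m/day.

0.360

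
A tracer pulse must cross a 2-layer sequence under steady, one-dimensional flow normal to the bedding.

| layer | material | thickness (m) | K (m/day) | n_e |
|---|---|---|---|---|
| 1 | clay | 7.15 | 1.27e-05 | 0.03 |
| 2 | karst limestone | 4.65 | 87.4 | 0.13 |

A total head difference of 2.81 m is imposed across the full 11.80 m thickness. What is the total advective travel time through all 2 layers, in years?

With flow normal to the layers, continuity requires the same specific discharge q through every layer.
Σ(b_i/K_i) = 7.15/1.27e-05 + 4.65/87.4 = 5.630e+05 d.
q = Δh / Σ(b_i/K_i) = 2.81 / 5.630e+05 = 4.991e-06 m/day.
In each layer the seepage velocity is v_i = q/n_i, so the layer transit time is t_i = b_i·n_i / q:
  layer 1 (clay): t_1 = 7.15 × 0.03 / 4.991e-06 = 42976 d
  layer 2 (karst limestone): t_2 = 4.65 × 0.13 / 4.991e-06 = 1.211e+05 d
Total t = Σ t_i = 1.641e+05 days = 449.3 years.

449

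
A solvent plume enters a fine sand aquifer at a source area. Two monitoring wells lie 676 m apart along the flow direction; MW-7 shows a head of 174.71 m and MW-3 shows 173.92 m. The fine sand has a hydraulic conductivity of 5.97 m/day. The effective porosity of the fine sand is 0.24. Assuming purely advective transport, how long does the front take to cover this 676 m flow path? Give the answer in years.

63.7

Hydraulic gradient i = (174.71 − 173.92) / 676 = 0.79 / 676 = 0.001169.
Darcy flux q = K · i = 5.970 × 0.001169 = 0.006977 m/day.
Seepage velocity v = q / n_e = 0.006977 / 0.24 = 0.02907 m/day.
Travel time t = L / v = 676 / 0.02907 = 23254 days = 63.67 years.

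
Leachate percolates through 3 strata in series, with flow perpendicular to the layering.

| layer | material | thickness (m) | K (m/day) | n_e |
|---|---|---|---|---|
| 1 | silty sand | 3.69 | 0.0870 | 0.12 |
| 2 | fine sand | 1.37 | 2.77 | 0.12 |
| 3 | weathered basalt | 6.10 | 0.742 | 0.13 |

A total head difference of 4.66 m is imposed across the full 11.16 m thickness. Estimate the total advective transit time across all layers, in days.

15.4

With flow normal to the layers, continuity requires the same specific discharge q through every layer.
Σ(b_i/K_i) = 3.69/0.0870 + 1.37/2.77 + 6.10/0.742 = 51.13 d.
q = Δh / Σ(b_i/K_i) = 4.66 / 51.13 = 0.09114 m/day.
In each layer the seepage velocity is v_i = q/n_i, so the layer transit time is t_i = b_i·n_i / q:
  layer 1 (silty sand): t_1 = 3.69 × 0.12 / 0.09114 = 4.858 d
  layer 2 (fine sand): t_2 = 1.37 × 0.12 / 0.09114 = 1.804 d
  layer 3 (weathered basalt): t_3 = 6.10 × 0.13 / 0.09114 = 8.701 d
Total t = Σ t_i = 15.36 days.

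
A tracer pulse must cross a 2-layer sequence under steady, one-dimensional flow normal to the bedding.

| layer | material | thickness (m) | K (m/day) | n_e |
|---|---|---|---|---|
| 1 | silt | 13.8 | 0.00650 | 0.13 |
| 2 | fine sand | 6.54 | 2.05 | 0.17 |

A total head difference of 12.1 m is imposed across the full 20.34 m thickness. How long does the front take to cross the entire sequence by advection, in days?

With flow normal to the layers, continuity requires the same specific discharge q through every layer.
Σ(b_i/K_i) = 13.8/0.00650 + 6.54/2.05 = 2126 d.
q = Δh / Σ(b_i/K_i) = 12.1 / 2126 = 0.005691 m/day.
In each layer the seepage velocity is v_i = q/n_i, so the layer transit time is t_i = b_i·n_i / q:
  layer 1 (silt): t_1 = 13.8 × 0.13 / 0.005691 = 315.2 d
  layer 2 (fine sand): t_2 = 6.54 × 0.17 / 0.005691 = 195.4 d
Total t = Σ t_i = 510.6 days.

511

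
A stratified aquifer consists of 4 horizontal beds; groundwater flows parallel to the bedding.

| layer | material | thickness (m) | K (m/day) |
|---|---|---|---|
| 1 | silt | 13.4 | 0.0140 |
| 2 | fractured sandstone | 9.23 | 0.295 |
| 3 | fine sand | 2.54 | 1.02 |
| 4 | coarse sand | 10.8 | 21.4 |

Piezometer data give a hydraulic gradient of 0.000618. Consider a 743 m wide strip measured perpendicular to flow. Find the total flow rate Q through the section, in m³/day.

109

Flow is parallel to layering, so each bed carries its own Darcy discharge and the transmissivities add.
Σ(K_i·b_i) = 0.0140×13.4 + 0.295×9.23 + 1.02×2.54 + 21.4×10.8 = 236.6 m²/day.
Hydraulic gradient i = 0.000618.
Q = Σ(K_i·b_i) · W · i = 236.6 × 743 × 0.0006180 = 108.7 m³/day.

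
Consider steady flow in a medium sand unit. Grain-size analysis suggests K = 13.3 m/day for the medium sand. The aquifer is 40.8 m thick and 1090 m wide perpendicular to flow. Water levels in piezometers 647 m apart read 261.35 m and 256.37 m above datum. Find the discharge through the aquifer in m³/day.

Cross-sectional area A = 1090 × 40.8 = 44472 m².
Hydraulic gradient i = (261.35 − 256.37) / 647 = 4.98 / 647 = 0.007697.
Darcy's law: Q = K · A · i = 13.30 × 44472 × 0.007697 = 4553 m³/day.

4550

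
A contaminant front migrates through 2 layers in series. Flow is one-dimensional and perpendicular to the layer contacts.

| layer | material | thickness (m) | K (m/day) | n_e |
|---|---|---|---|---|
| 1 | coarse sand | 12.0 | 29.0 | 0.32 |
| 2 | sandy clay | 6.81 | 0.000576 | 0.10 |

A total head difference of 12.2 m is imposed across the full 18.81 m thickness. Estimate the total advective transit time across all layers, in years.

With flow normal to the layers, continuity requires the same specific discharge q through every layer.
Σ(b_i/K_i) = 12.0/29.0 + 6.81/0.000576 = 11823 d.
q = Δh / Σ(b_i/K_i) = 12.2 / 11823 = 0.001032 m/day.
In each layer the seepage velocity is v_i = q/n_i, so the layer transit time is t_i = b_i·n_i / q:
  layer 1 (coarse sand): t_1 = 12.0 × 0.32 / 0.001032 = 3721 d
  layer 2 (sandy clay): t_2 = 6.81 × 0.10 / 0.001032 = 660.0 d
Total t = Σ t_i = 4381 days = 12.00 years.

12.0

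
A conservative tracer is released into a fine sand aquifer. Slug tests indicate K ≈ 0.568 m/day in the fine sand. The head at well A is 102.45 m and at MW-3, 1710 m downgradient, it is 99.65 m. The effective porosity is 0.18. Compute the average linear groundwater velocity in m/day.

0.00517

Hydraulic gradient i = (102.45 − 99.65) / 1710 = 2.8 / 1710 = 0.001637.
Darcy flux q = K · i = 0.5680 × 0.001637 = 0.0009301 m/day.
Seepage velocity v = q / n_e = 0.0009301 / 0.18 = 0.005167 m/day.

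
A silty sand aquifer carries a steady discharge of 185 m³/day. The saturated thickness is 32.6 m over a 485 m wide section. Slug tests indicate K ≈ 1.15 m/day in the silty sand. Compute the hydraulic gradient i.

0.0102

Cross-sectional area A = 485 × 32.6 = 15811 m².
From Q = K·A·i, i = Q / (K·A) = 185 / (1.150 × 15811) = 0.01017.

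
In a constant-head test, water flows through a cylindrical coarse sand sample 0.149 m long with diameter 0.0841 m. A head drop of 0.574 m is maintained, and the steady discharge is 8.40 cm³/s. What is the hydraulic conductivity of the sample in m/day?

Cross-sectional area A = π·(d/2)² = π × (0.0841/2)² = 0.005555 m².
Convert discharge: 8.40 cm³/s = 8.400e-06 m³/s.
Darcy's law rearranged: K = Q·L / (A·Δh) = 8.400e-06 × 0.149 / (0.005555 × 0.574) = 0.0003925 m/s = 33.91 m/day.

33.9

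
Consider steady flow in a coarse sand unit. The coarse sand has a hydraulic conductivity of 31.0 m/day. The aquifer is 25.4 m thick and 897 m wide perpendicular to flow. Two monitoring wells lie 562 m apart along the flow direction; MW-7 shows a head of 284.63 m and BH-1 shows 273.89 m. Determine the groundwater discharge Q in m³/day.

Cross-sectional area A = 897 × 25.4 = 22784 m².
Hydraulic gradient i = (284.63 − 273.89) / 562 = 10.74 / 562 = 0.01911.
Darcy's law: Q = K · A · i = 31.00 × 22784 × 0.01911 = 13498 m³/day.

13500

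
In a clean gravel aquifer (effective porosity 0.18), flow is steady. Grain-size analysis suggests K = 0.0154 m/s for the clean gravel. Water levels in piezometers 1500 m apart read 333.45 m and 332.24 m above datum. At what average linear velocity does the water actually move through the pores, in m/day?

5.96

Convert K: 0.0154 m/s × 86400 = 1331 m/day.
Hydraulic gradient i = (333.45 − 332.24) / 1500 = 1.21 / 1500 = 0.0008067.
Darcy flux q = K · i = 1331 × 0.0008067 = 1.073 m/day.
Seepage velocity v = q / n_e = 1.073 / 0.18 = 5.963 m/day.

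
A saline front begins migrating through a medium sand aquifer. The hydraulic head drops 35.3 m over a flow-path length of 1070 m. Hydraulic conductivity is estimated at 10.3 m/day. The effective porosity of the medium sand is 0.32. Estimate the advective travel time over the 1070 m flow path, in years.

Hydraulic gradient i = Δh / L = 35.3 / 1070 = 0.03299.
Darcy flux q = K · i = 10.30 × 0.03299 = 0.3398 m/day.
Seepage velocity v = q / n_e = 0.3398 / 0.32 = 1.062 m/day.
Travel time t = L / v = 1070 / 1.062 = 1008 days = 2.759 years.

2.76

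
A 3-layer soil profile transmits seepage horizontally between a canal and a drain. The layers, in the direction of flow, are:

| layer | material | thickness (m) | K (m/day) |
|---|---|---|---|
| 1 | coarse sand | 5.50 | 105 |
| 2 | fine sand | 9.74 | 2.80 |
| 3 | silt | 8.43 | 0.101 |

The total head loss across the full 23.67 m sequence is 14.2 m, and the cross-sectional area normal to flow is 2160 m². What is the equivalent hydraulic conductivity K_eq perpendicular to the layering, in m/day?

0.272

Flow is perpendicular to layering, so the layers act in series and the equivalent K is the thickness-weighted harmonic mean.
Total thickness L = 5.50 + 9.74 + 8.43 = 23.67 m.
Σ(b_i/K_i) = 5.50/105 + 9.74/2.80 + 8.43/0.101 = 87.00 d.
K_eq = L / Σ(b_i/K_i) = 23.67 / 87.00 = 0.2721 m/day.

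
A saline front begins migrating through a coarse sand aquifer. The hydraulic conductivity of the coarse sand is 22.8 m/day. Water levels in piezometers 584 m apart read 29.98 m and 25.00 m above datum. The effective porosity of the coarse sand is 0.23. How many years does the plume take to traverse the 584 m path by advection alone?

Hydraulic gradient i = (29.98 − 25.00) / 584 = 4.98 / 584 = 0.008527.
Darcy flux q = K · i = 22.80 × 0.008527 = 0.1944 m/day.
Seepage velocity v = q / n_e = 0.1944 / 0.23 = 0.8453 m/day.
Travel time t = L / v = 584 / 0.8453 = 690.9 days = 1.891 years.

1.89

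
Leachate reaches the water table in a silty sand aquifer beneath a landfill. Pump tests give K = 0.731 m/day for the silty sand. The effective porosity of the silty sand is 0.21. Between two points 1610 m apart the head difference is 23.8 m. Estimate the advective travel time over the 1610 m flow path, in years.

85.7

Hydraulic gradient i = Δh / L = 23.8 / 1610 = 0.01478.
Darcy flux q = K · i = 0.7310 × 0.01478 = 0.01081 m/day.
Seepage velocity v = q / n_e = 0.01081 / 0.21 = 0.05146 m/day.
Travel time t = L / v = 1610 / 0.05146 = 31288 days = 85.66 years.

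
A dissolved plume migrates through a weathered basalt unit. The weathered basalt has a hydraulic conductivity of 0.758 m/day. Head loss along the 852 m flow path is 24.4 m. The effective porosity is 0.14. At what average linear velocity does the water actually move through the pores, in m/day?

Hydraulic gradient i = Δh / L = 24.4 / 852 = 0.02864.
Darcy flux q = K · i = 0.7580 × 0.02864 = 0.02171 m/day.
Seepage velocity v = q / n_e = 0.02171 / 0.14 = 0.1551 m/day.

0.155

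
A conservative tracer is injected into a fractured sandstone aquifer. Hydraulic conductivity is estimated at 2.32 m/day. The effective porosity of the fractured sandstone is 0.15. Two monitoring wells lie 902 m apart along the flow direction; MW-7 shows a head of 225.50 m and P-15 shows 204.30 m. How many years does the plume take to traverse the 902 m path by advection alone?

6.79

Hydraulic gradient i = (225.50 − 204.30) / 902 = 21.2 / 902 = 0.02350.
Darcy flux q = K · i = 2.320 × 0.02350 = 0.05453 m/day.
Seepage velocity v = q / n_e = 0.05453 / 0.15 = 0.3635 m/day.
Travel time t = L / v = 902 / 0.3635 = 2481 days = 6.793 years.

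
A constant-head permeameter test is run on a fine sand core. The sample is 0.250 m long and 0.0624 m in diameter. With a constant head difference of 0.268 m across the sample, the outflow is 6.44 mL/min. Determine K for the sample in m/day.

Cross-sectional area A = π·(d/2)² = π × (0.0624/2)² = 0.003058 m².
Convert discharge: 6.44 mL/min = 1.073e-07 m³/s.
Darcy's law rearranged: K = Q·L / (A·Δh) = 1.073e-07 × 0.250 / (0.003058 × 0.268) = 3.274e-05 m/s = 2.829 m/day.

2.83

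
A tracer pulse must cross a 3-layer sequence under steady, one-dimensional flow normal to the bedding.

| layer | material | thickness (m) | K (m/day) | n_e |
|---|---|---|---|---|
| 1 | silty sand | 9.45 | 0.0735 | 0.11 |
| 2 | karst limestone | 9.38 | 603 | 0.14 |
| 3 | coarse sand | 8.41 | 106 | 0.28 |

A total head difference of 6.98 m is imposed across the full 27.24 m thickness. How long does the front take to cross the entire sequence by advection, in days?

With flow normal to the layers, continuity requires the same specific discharge q through every layer.
Σ(b_i/K_i) = 9.45/0.0735 + 9.38/603 + 8.41/106 = 128.7 d.
q = Δh / Σ(b_i/K_i) = 6.98 / 128.7 = 0.05425 m/day.
In each layer the seepage velocity is v_i = q/n_i, so the layer transit time is t_i = b_i·n_i / q:
  layer 1 (silty sand): t_1 = 9.45 × 0.11 / 0.05425 = 19.16 d
  layer 2 (karst limestone): t_2 = 9.38 × 0.14 / 0.05425 = 24.21 d
  layer 3 (coarse sand): t_3 = 8.41 × 0.28 / 0.05425 = 43.41 d
Total t = Σ t_i = 86.78 days.

86.8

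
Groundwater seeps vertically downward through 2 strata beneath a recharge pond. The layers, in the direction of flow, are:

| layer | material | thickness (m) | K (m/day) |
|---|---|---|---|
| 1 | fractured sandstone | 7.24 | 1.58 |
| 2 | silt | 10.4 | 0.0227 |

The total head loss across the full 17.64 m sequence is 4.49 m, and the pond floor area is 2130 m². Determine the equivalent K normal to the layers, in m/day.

0.0381

Flow is perpendicular to layering, so the layers act in series and the equivalent K is the thickness-weighted harmonic mean.
Total thickness L = 7.24 + 10.4 = 17.64 m.
Σ(b_i/K_i) = 7.24/1.58 + 10.4/0.0227 = 462.7 d.
K_eq = L / Σ(b_i/K_i) = 17.64 / 462.7 = 0.03812 m/day.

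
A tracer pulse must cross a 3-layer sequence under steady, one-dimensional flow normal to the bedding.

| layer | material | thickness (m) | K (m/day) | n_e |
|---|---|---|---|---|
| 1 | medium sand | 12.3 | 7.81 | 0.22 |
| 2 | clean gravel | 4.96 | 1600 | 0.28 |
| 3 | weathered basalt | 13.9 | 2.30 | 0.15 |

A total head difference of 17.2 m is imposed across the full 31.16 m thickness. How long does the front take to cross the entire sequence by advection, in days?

With flow normal to the layers, continuity requires the same specific discharge q through every layer.
Σ(b_i/K_i) = 12.3/7.81 + 4.96/1600 + 13.9/2.30 = 7.621 d.
q = Δh / Σ(b_i/K_i) = 17.2 / 7.621 = 2.257 m/day.
In each layer the seepage velocity is v_i = q/n_i, so the layer transit time is t_i = b_i·n_i / q:
  layer 1 (medium sand): t_1 = 12.3 × 0.22 / 2.257 = 1.199 d
  layer 2 (clean gravel): t_2 = 4.96 × 0.28 / 2.257 = 0.6154 d
  layer 3 (weathered basalt): t_3 = 13.9 × 0.15 / 2.257 = 0.9239 d
Total t = Σ t_i = 2.738 days.

2.74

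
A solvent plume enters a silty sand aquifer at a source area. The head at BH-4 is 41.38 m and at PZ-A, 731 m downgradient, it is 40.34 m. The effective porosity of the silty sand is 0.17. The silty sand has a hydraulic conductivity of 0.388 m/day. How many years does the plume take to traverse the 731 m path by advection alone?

616

Hydraulic gradient i = (41.38 − 40.34) / 731 = 1.04 / 731 = 0.001423.
Darcy flux q = K · i = 0.3880 × 0.001423 = 0.0005520 m/day.
Seepage velocity v = q / n_e = 0.0005520 / 0.17 = 0.003247 m/day.
Travel time t = L / v = 731 / 0.003247 = 2.251e+05 days = 616.4 years.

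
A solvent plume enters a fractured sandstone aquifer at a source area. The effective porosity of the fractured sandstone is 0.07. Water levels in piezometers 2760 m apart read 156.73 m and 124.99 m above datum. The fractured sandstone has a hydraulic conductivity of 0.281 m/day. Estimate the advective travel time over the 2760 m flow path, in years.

164

Hydraulic gradient i = (156.73 − 124.99) / 2760 = 31.74 / 2760 = 0.01150.
Darcy flux q = K · i = 0.2810 × 0.01150 = 0.003232 m/day.
Seepage velocity v = q / n_e = 0.003232 / 0.07 = 0.04616 m/day.
Travel time t = L / v = 2760 / 0.04616 = 59786 days = 163.7 years.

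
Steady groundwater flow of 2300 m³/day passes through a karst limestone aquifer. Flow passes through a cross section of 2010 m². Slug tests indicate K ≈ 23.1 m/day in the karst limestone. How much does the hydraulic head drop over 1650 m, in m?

81.7

From Q = K·A·i, i = Q / (K·A) = 2300 / (23.10 × 2010) = 0.04954.
Head loss Δh = i · L = 0.04954 × 1650 = 81.73 m.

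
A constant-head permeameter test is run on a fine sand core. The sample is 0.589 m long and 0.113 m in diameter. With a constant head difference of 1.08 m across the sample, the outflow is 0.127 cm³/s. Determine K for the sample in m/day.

0.597

Cross-sectional area A = π·(d/2)² = π × (0.113/2)² = 0.01003 m².
Convert discharge: 0.127 cm³/s = 1.270e-07 m³/s.
Darcy's law rearranged: K = Q·L / (A·Δh) = 1.270e-07 × 0.589 / (0.01003 × 1.08) = 6.906e-06 m/s = 0.5967 m/day.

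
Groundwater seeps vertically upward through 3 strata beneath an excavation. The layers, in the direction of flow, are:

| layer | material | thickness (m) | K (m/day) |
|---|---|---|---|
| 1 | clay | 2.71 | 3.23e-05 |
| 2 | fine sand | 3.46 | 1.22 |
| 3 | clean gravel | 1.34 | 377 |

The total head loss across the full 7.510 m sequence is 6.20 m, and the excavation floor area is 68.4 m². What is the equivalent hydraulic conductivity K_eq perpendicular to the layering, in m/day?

8.95e-05

Flow is perpendicular to layering, so the layers act in series and the equivalent K is the thickness-weighted harmonic mean.
Total thickness L = 2.71 + 3.46 + 1.34 = 7.510 m.
Σ(b_i/K_i) = 2.71/3.23e-05 + 3.46/1.22 + 1.34/377 = 83904 d.
K_eq = L / Σ(b_i/K_i) = 7.510 / 83904 = 8.951e-05 m/day.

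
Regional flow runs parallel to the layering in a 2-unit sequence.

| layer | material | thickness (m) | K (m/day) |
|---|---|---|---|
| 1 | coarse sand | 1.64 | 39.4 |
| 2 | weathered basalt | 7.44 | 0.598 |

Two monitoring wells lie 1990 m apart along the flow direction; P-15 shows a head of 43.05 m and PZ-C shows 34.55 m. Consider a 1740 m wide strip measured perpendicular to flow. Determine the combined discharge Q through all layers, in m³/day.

513

Flow is parallel to layering, so each bed carries its own Darcy discharge and the transmissivities add.
Σ(K_i·b_i) = 39.4×1.64 + 0.598×7.44 = 69.07 m²/day.
Hydraulic gradient i = (43.05 − 34.55) / 1990 = 8.5 / 1990 = 0.004271.
Q = Σ(K_i·b_i) · W · i = 69.07 × 1740 × 0.004271 = 513.3 m³/day.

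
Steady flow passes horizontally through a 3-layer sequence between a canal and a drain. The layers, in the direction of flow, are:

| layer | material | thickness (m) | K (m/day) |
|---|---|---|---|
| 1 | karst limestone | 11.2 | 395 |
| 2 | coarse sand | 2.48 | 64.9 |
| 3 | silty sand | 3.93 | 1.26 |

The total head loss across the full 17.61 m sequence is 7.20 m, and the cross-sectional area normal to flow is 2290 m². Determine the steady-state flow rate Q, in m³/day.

Flow is perpendicular to layering, so the layers act in series and the equivalent K is the thickness-weighted harmonic mean.
Total thickness L = 11.2 + 2.48 + 3.93 = 17.61 m.
Σ(b_i/K_i) = 11.2/395 + 2.48/64.9 + 3.93/1.26 = 3.186 d.
K_eq = L / Σ(b_i/K_i) = 17.61 / 3.186 = 5.528 m/day.
Q = K_eq · A · (Δh/L) = 5.528 × 2290 × (7.20/17.61) = 5176 m³/day.

5180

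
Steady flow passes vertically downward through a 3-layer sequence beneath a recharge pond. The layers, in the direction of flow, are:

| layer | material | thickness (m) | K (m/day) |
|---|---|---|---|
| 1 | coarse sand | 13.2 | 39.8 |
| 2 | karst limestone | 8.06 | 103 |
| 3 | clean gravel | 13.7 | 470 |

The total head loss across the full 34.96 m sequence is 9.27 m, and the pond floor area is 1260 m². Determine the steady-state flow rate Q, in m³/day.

26600

Flow is perpendicular to layering, so the layers act in series and the equivalent K is the thickness-weighted harmonic mean.
Total thickness L = 13.2 + 8.06 + 13.7 = 34.96 m.
Σ(b_i/K_i) = 13.2/39.8 + 8.06/103 + 13.7/470 = 0.4391 d.
K_eq = L / Σ(b_i/K_i) = 34.96 / 0.4391 = 79.62 m/day.
Q = K_eq · A · (Δh/L) = 79.62 × 1260 × (9.27/34.96) = 26603 m³/day.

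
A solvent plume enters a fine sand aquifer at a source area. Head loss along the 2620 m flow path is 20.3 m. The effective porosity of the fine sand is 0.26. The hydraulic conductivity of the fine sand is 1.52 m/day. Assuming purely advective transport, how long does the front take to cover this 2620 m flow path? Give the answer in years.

Hydraulic gradient i = Δh / L = 20.3 / 2620 = 0.007748.
Darcy flux q = K · i = 1.520 × 0.007748 = 0.01178 m/day.
Seepage velocity v = q / n_e = 0.01178 / 0.26 = 0.04530 m/day.
Travel time t = L / v = 2620 / 0.04530 = 57841 days = 158.4 years.

158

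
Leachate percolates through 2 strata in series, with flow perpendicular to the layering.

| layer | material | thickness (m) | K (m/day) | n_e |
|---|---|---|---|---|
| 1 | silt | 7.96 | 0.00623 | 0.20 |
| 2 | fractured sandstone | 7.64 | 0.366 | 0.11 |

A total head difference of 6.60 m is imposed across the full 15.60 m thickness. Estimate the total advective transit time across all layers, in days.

With flow normal to the layers, continuity requires the same specific discharge q through every layer.
Σ(b_i/K_i) = 7.96/0.00623 + 7.64/0.366 = 1299 d.
q = Δh / Σ(b_i/K_i) = 6.60 / 1299 = 0.005083 m/day.
In each layer the seepage velocity is v_i = q/n_i, so the layer transit time is t_i = b_i·n_i / q:
  layer 1 (silt): t_1 = 7.96 × 0.20 / 0.005083 = 313.2 d
  layer 2 (fractured sandstone): t_2 = 7.64 × 0.11 / 0.005083 = 165.4 d
Total t = Σ t_i = 478.6 days.

479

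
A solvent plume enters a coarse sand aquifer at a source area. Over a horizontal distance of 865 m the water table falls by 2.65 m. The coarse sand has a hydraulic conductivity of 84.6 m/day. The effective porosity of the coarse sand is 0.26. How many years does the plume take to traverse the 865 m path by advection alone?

2.38

Hydraulic gradient i = Δh / L = 2.65 / 865 = 0.003064.
Darcy flux q = K · i = 84.60 × 0.003064 = 0.2592 m/day.
Seepage velocity v = q / n_e = 0.2592 / 0.26 = 0.9968 m/day.
Travel time t = L / v = 865 / 0.9968 = 867.7 days = 2.376 years.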